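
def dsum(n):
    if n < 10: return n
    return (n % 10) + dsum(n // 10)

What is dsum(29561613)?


dsum(29561613) = 3 + dsum(2956161)
dsum(2956161) = 1 + dsum(295616)
dsum(295616) = 6 + dsum(29561)
dsum(29561) = 1 + dsum(2956)
dsum(2956) = 6 + dsum(295)
dsum(295) = 5 + dsum(29)
dsum(29) = 9 + dsum(2)
dsum(2) = 2  (base case)
Total: 3 + 1 + 6 + 1 + 6 + 5 + 9 + 2 = 33

33


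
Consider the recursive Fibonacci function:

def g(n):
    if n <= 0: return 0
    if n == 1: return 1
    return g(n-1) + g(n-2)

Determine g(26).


Computing g(26) bottom-up:
g(0) = 0
g(1) = 1
g(2) = g(1) + g(0) = 1 + 0 = 1
g(3) = g(2) + g(1) = 1 + 1 = 2
g(4) = g(3) + g(2) = 2 + 1 = 3
g(5) = g(4) + g(3) = 3 + 2 = 5
g(6) = g(5) + g(4) = 5 + 3 = 8
g(7) = g(6) + g(5) = 8 + 5 = 13
g(8) = g(7) + g(6) = 13 + 8 = 21
g(9) = g(8) + g(7) = 21 + 13 = 34
g(10) = g(9) + g(8) = 34 + 21 = 55
g(11) = g(10) + g(9) = 55 + 34 = 89
g(12) = g(11) + g(10) = 89 + 55 = 144
g(13) = g(12) + g(11) = 144 + 89 = 233
g(14) = g(13) + g(12) = 233 + 144 = 377
g(15) = g(14) + g(13) = 377 + 233 = 610
g(16) = g(15) + g(14) = 610 + 377 = 987
g(17) = g(16) + g(15) = 987 + 610 = 1597
g(18) = g(17) + g(16) = 1597 + 987 = 2584
g(19) = g(18) + g(17) = 2584 + 1597 = 4181
g(20) = g(19) + g(18) = 4181 + 2584 = 6765
g(21) = g(20) + g(19) = 6765 + 4181 = 10946
g(22) = g(21) + g(20) = 10946 + 6765 = 17711
g(23) = g(22) + g(21) = 17711 + 10946 = 28657
g(24) = g(23) + g(22) = 28657 + 17711 = 46368
g(25) = g(24) + g(23) = 46368 + 28657 = 75025
g(26) = g(25) + g(24) = 75025 + 46368 = 121393

121393


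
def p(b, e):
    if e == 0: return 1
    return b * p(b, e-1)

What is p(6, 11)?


p(6, 11)
= 6 * p(6, 10)
= 6 * 6 * p(6, 9)
= 6 * 6 * 6 * p(6, 8)
= 6 * 6 * 6 * 6 * p(6, 7)
= 6 * 6 * 6 * 6 * 6 * p(6, 6)
= 6 * 6 * 6 * 6 * 6 * 6 * p(6, 5)
= 6 * 6 * 6 * 6 * 6 * 6 * 6 * p(6, 4)
= 6 * 6 * 6 * 6 * 6 * 6 * 6 * 6 * p(6, 3)
= 6 * 6 * 6 * 6 * 6 * 6 * 6 * 6 * 6 * p(6, 2)
= 6 * 6 * 6 * 6 * 6 * 6 * 6 * 6 * 6 * 6 * p(6, 1)
= 6 * 6 * 6 * 6 * 6 * 6 * 6 * 6 * 6 * 6 * 6 * p(6, 0)
= 6 * 6 * 6 * 6 * 6 * 6 * 6 * 6 * 6 * 6 * 6 * 1
= 362797056

362797056


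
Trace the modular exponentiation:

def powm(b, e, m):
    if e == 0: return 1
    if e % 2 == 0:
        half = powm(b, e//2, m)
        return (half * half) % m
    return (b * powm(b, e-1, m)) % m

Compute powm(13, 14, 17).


powm(13, 14, 17): e is even, compute powm(13, 7, 17)
  powm(13, 7, 17): e is odd, compute powm(13, 6, 17)
    powm(13, 6, 17): e is even, compute powm(13, 3, 17)
      powm(13, 3, 17): e is odd, compute powm(13, 2, 17)
        powm(13, 2, 17): e is even, compute powm(13, 1, 17)
          powm(13, 1, 17): e is odd, compute powm(13, 0, 17)
          powm(13, 0, 17) = 1
          (13 * 1) % 17 = 13
        half=13, (13*13) % 17 = 16
      (13 * 16) % 17 = 4
    half=4, (4*4) % 17 = 16
  (13 * 16) % 17 = 4
half=4, (4*4) % 17 = 16

16


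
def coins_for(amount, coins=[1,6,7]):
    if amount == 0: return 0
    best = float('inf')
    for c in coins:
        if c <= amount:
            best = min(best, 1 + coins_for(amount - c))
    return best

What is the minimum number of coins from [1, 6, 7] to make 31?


Building up with DP:
coins_for(0) = 0
coins_for(1) = min(1+coins_for(0)=1+0=1) = 1
coins_for(2) = min(1+coins_for(1)=1+1=2) = 2
coins_for(3) = min(1+coins_for(2)=1+2=3) = 3
coins_for(4) = min(1+coins_for(3)=1+3=4) = 4
coins_for(5) = min(1+coins_for(4)=1+4=5) = 5
coins_for(6) = min(1+coins_for(5)=1+5=6, 1+coins_for(0)=1+0=1) = 1
coins_for(7) = min(1+coins_for(6)=1+1=2, 1+coins_for(1)=1+1=2, 1+coins_for(0)=1+0=1) = 1
coins_for(8) = min(1+coins_for(7)=1+1=2, 1+coins_for(2)=1+2=3, 1+coins_for(1)=1+1=2) = 2
coins_for(9) = min(1+coins_for(8)=1+2=3, 1+coins_for(3)=1+3=4, 1+coins_for(2)=1+2=3) = 3
coins_for(10) = min(1+coins_for(9)=1+3=4, 1+coins_for(4)=1+4=5, 1+coins_for(3)=1+3=4) = 4
coins_for(11) = min(1+coins_for(10)=1+4=5, 1+coins_for(5)=1+5=6, 1+coins_for(4)=1+4=5) = 5
coins_for(12) = min(1+coins_for(11)=1+5=6, 1+coins_for(6)=1+1=2, 1+coins_for(5)=1+5=6) = 2
coins_for(13) = min(1+coins_for(12)=1+2=3, 1+coins_for(7)=1+1=2, 1+coins_for(6)=1+1=2) = 2
coins_for(14) = min(1+coins_for(13)=1+2=3, 1+coins_for(8)=1+2=3, 1+coins_for(7)=1+1=2) = 2
coins_for(15) = min(1+coins_for(14)=1+2=3, 1+coins_for(9)=1+3=4, 1+coins_for(8)=1+2=3) = 3
coins_for(16) = min(1+coins_for(15)=1+3=4, 1+coins_for(10)=1+4=5, 1+coins_for(9)=1+3=4) = 4
coins_for(17) = min(1+coins_for(16)=1+4=5, 1+coins_for(11)=1+5=6, 1+coins_for(10)=1+4=5) = 5
coins_for(18) = min(1+coins_for(17)=1+5=6, 1+coins_for(12)=1+2=3, 1+coins_for(11)=1+5=6) = 3
coins_for(19) = min(1+coins_for(18)=1+3=4, 1+coins_for(13)=1+2=3, 1+coins_for(12)=1+2=3) = 3
coins_for(20) = min(1+coins_for(19)=1+3=4, 1+coins_for(14)=1+2=3, 1+coins_for(13)=1+2=3) = 3
coins_for(21) = min(1+coins_for(20)=1+3=4, 1+coins_for(15)=1+3=4, 1+coins_for(14)=1+2=3) = 3
coins_for(22) = min(1+coins_for(21)=1+3=4, 1+coins_for(16)=1+4=5, 1+coins_for(15)=1+3=4) = 4
coins_for(23) = min(1+coins_for(22)=1+4=5, 1+coins_for(17)=1+5=6, 1+coins_for(16)=1+4=5) = 5
coins_for(24) = min(1+coins_for(23)=1+5=6, 1+coins_for(18)=1+3=4, 1+coins_for(17)=1+5=6) = 4
coins_for(25) = min(1+coins_for(24)=1+4=5, 1+coins_for(19)=1+3=4, 1+coins_for(18)=1+3=4) = 4
coins_for(26) = min(1+coins_for(25)=1+4=5, 1+coins_for(20)=1+3=4, 1+coins_for(19)=1+3=4) = 4
coins_for(27) = min(1+coins_for(26)=1+4=5, 1+coins_for(21)=1+3=4, 1+coins_for(20)=1+3=4) = 4
coins_for(28) = min(1+coins_for(27)=1+4=5, 1+coins_for(22)=1+4=5, 1+coins_for(21)=1+3=4) = 4
coins_for(29) = min(1+coins_for(28)=1+4=5, 1+coins_for(23)=1+5=6, 1+coins_for(22)=1+4=5) = 5
coins_for(30) = min(1+coins_for(29)=1+5=6, 1+coins_for(24)=1+4=5, 1+coins_for(23)=1+5=6) = 5
coins_for(31) = min(1+coins_for(30)=1+5=6, 1+coins_for(25)=1+4=5, 1+coins_for(24)=1+4=5) = 5

5


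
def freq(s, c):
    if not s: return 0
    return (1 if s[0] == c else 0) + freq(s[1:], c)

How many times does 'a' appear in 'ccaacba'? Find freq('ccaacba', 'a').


s[0]='c' != 'a' -> 0
s[0]='c' != 'a' -> 0
s[0]='a' == 'a' -> 1
s[0]='a' == 'a' -> 1
s[0]='c' != 'a' -> 0
s[0]='b' != 'a' -> 0
s[0]='a' == 'a' -> 1
Sum: 0 + 0 + 1 + 1 + 0 + 0 + 1 = 3

3


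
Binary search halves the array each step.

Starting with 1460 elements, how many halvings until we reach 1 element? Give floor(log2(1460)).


1460 / 2 = 730
730 / 2 = 365
365 / 2 = 182
182 / 2 = 91
91 / 2 = 45
45 / 2 = 22
22 / 2 = 11
11 / 2 = 5
5 / 2 = 2
2 / 2 = 1
Reached 1 after 10 halvings

10


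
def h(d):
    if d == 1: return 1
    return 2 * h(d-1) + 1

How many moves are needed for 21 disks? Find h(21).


h(21) = 2 * h(20) + 1
h(20) = 2 * h(19) + 1
h(19) = 2 * h(18) + 1
h(18) = 2 * h(17) + 1
h(17) = 2 * h(16) + 1
h(16) = 2 * h(15) + 1
h(15) = 2 * h(14) + 1
h(14) = 2 * h(13) + 1
h(13) = 2 * h(12) + 1
h(12) = 2 * h(11) + 1
h(11) = 2 * h(10) + 1
h(10) = 2 * h(9) + 1
h(9) = 2 * h(8) + 1
h(8) = 2 * h(7) + 1
h(7) = 2 * h(6) + 1
h(6) = 2 * h(5) + 1
h(5) = 2 * h(4) + 1
h(4) = 2 * h(3) + 1
h(3) = 2 * h(2) + 1
h(2) = 2 * h(1) + 1
h(1) = 1  (base case)
h(2) = 2 * 1 + 1 = 3
h(3) = 2 * 3 + 1 = 7
h(4) = 2 * 7 + 1 = 15
h(5) = 2 * 15 + 1 = 31
h(6) = 2 * 31 + 1 = 63
h(7) = 2 * 63 + 1 = 127
h(8) = 2 * 127 + 1 = 255
h(9) = 2 * 255 + 1 = 511
h(10) = 2 * 511 + 1 = 1023
h(11) = 2 * 1023 + 1 = 2047
h(12) = 2 * 2047 + 1 = 4095
h(13) = 2 * 4095 + 1 = 8191
h(14) = 2 * 8191 + 1 = 16383
h(15) = 2 * 16383 + 1 = 32767
h(16) = 2 * 32767 + 1 = 65535
h(17) = 2 * 65535 + 1 = 131071
h(18) = 2 * 131071 + 1 = 262143
h(19) = 2 * 262143 + 1 = 524287
h(20) = 2 * 524287 + 1 = 1048575
h(21) = 2 * 1048575 + 1 = 2097151

2097151


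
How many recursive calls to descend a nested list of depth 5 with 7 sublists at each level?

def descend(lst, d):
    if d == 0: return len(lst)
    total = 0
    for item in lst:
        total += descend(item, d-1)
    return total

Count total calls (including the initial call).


At depth 0 (root): 1 call
At depth 1: each of 1 parents calls descend on 7 children = 7 calls
At depth 2: each of 7 parents calls descend on 7 children = 49 calls
At depth 3: each of 49 parents calls descend on 7 children = 343 calls
At depth 4: each of 343 parents calls descend on 7 children = 2401 calls
At depth 5: each of 2401 parents calls descend on 7 children = 16807 calls
Total: 1 + 7 + 49 + 343 + 2401 + 16807 = 19608

19608


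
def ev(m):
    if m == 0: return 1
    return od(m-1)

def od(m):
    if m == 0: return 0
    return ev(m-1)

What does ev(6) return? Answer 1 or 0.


ev(6) = od(5)
od(5) = ev(4)
ev(4) = od(3)
od(3) = ev(2)
ev(2) = od(1)
od(1) = ev(0)
ev(0) = 1  (base case)
Result: 1

1


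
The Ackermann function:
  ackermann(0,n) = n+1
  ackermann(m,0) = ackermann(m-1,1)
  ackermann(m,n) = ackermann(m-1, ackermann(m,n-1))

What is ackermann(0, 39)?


ackermann(0, 39) = 40
Result: ackermann(0, 39) = 40

40


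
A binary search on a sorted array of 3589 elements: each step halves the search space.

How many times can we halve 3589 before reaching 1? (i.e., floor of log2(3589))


3589 / 2 = 1794
1794 / 2 = 897
897 / 2 = 448
448 / 2 = 224
224 / 2 = 112
112 / 2 = 56
56 / 2 = 28
28 / 2 = 14
14 / 2 = 7
7 / 2 = 3
3 / 2 = 1
Reached 1 after 11 halvings

11


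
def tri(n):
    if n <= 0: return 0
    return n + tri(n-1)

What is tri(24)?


tri(24)
= 24 + 23 + 22 + 21 + 20 + 19 + 18 + 17 + 16 + 15 + 14 + 13 + 12 + 11 + 10 + 9 + 8 + 7 + 6 + 5 + 4 + 3 + 2 + 1 + tri(0)
= 24 + 23 + 22 + 21 + 20 + 19 + 18 + 17 + 16 + 15 + 14 + 13 + 12 + 11 + 10 + 9 + 8 + 7 + 6 + 5 + 4 + 3 + 2 + 1 + 0
= 300

300


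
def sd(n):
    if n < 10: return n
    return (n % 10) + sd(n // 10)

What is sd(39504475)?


sd(39504475) = 5 + sd(3950447)
sd(3950447) = 7 + sd(395044)
sd(395044) = 4 + sd(39504)
sd(39504) = 4 + sd(3950)
sd(3950) = 0 + sd(395)
sd(395) = 5 + sd(39)
sd(39) = 9 + sd(3)
sd(3) = 3  (base case)
Total: 5 + 7 + 4 + 4 + 0 + 5 + 9 + 3 = 37

37


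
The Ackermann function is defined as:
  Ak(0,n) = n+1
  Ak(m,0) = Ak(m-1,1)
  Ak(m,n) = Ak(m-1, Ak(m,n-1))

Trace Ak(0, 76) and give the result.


Ak(0, 76) = 77
Result: Ak(0, 76) = 77

77


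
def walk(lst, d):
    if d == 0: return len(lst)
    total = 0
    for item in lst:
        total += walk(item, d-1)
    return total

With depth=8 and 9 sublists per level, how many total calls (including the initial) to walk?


At depth 0 (root): 1 call
At depth 1: each of 1 parents calls walk on 9 children = 9 calls
At depth 2: each of 9 parents calls walk on 9 children = 81 calls
At depth 3: each of 81 parents calls walk on 9 children = 729 calls
At depth 4: each of 729 parents calls walk on 9 children = 6561 calls
At depth 5: each of 6561 parents calls walk on 9 children = 59049 calls
At depth 6: each of 59049 parents calls walk on 9 children = 531441 calls
At depth 7: each of 531441 parents calls walk on 9 children = 4782969 calls
At depth 8: each of 4782969 parents calls walk on 9 children = 43046721 calls
Total: 1 + 9 + 81 + 729 + 6561 + 59049 + 531441 + 4782969 + 43046721 = 48427561

48427561


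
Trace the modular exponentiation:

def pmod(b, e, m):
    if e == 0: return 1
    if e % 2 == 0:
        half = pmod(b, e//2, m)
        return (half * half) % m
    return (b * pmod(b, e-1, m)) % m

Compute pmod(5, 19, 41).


pmod(5, 19, 41): e is odd, compute pmod(5, 18, 41)
  pmod(5, 18, 41): e is even, compute pmod(5, 9, 41)
    pmod(5, 9, 41): e is odd, compute pmod(5, 8, 41)
      pmod(5, 8, 41): e is even, compute pmod(5, 4, 41)
        pmod(5, 4, 41): e is even, compute pmod(5, 2, 41)
          pmod(5, 2, 41): e is even, compute pmod(5, 1, 41)
          pmod(5, 1, 41): e is odd, compute pmod(5, 0, 41)
          pmod(5, 0, 41) = 1
          (5 * 1) % 41 = 5
          half=5, (5*5) % 41 = 25
        half=25, (25*25) % 41 = 10
      half=10, (10*10) % 41 = 18
    (5 * 18) % 41 = 8
  half=8, (8*8) % 41 = 23
(5 * 23) % 41 = 33

33


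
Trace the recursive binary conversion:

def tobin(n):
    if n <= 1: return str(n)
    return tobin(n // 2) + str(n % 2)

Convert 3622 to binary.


tobin(3622) = tobin(1811) + '0'
tobin(1811) = tobin(905) + '1'
tobin(905) = tobin(452) + '1'
tobin(452) = tobin(226) + '0'
tobin(226) = tobin(113) + '0'
tobin(113) = tobin(56) + '1'
tobin(56) = tobin(28) + '0'
tobin(28) = tobin(14) + '0'
tobin(14) = tobin(7) + '0'
tobin(7) = tobin(3) + '1'
tobin(3) = tobin(1) + '1'
tobin(1) = '1'  (base case)
Concatenating: '1' + '1' + '1' + '0' + '0' + '0' + '1' + '0' + '0' + '1' + '1' + '0' = '111000100110'

111000100110


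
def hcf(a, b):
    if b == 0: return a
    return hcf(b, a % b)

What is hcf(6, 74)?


hcf(6, 74) = hcf(74, 6)
hcf(74, 6) = hcf(6, 2)
hcf(6, 2) = hcf(2, 0)
hcf(2, 0) = 2  (base case)

2


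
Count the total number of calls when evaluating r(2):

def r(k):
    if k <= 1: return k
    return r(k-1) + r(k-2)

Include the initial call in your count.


Let C(n) = total calls for r(n)
C(0) = 1, C(1) = 1
C(2) = 1 + C(1) + C(0) = 1 + 1 + 1 = 3

3


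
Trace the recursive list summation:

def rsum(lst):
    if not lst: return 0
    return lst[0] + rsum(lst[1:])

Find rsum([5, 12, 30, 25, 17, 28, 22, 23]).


rsum([5, 12, 30, 25, 17, 28, 22, 23]) = 5 + rsum([12, 30, 25, 17, 28, 22, 23])
rsum([12, 30, 25, 17, 28, 22, 23]) = 12 + rsum([30, 25, 17, 28, 22, 23])
rsum([30, 25, 17, 28, 22, 23]) = 30 + rsum([25, 17, 28, 22, 23])
rsum([25, 17, 28, 22, 23]) = 25 + rsum([17, 28, 22, 23])
rsum([17, 28, 22, 23]) = 17 + rsum([28, 22, 23])
rsum([28, 22, 23]) = 28 + rsum([22, 23])
rsum([22, 23]) = 22 + rsum([23])
rsum([23]) = 23 + rsum([])
rsum([]) = 0  (base case)
Total: 5 + 12 + 30 + 25 + 17 + 28 + 22 + 23 + 0 = 162

162


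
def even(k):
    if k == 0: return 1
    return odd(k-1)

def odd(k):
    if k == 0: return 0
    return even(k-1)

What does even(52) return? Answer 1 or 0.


even(52) = odd(51)
odd(51) = even(50)
even(50) = odd(49)
odd(49) = even(48)
even(48) = odd(47)
odd(47) = even(46)
even(46) = odd(45)
odd(45) = even(44)
even(44) = odd(43)
odd(43) = even(42)
even(42) = odd(41)
odd(41) = even(40)
even(40) = odd(39)
odd(39) = even(38)
even(38) = odd(37)
odd(37) = even(36)
even(36) = odd(35)
odd(35) = even(34)
even(34) = odd(33)
odd(33) = even(32)
even(32) = odd(31)
odd(31) = even(30)
even(30) = odd(29)
odd(29) = even(28)
even(28) = odd(27)
odd(27) = even(26)
even(26) = odd(25)
odd(25) = even(24)
even(24) = odd(23)
odd(23) = even(22)
even(22) = odd(21)
odd(21) = even(20)
even(20) = odd(19)
odd(19) = even(18)
even(18) = odd(17)
odd(17) = even(16)
even(16) = odd(15)
odd(15) = even(14)
even(14) = odd(13)
odd(13) = even(12)
even(12) = odd(11)
odd(11) = even(10)
even(10) = odd(9)
odd(9) = even(8)
even(8) = odd(7)
odd(7) = even(6)
even(6) = odd(5)
odd(5) = even(4)
even(4) = odd(3)
odd(3) = even(2)
even(2) = odd(1)
odd(1) = even(0)
even(0) = 1  (base case)
Result: 1

1


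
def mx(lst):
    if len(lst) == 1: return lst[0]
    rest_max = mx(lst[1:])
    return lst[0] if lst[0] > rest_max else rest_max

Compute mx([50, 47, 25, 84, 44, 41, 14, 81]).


mx([50, 47, 25, 84, 44, 41, 14, 81]): compare 50 with mx([47, 25, 84, 44, 41, 14, 81])
mx([47, 25, 84, 44, 41, 14, 81]): compare 47 with mx([25, 84, 44, 41, 14, 81])
mx([25, 84, 44, 41, 14, 81]): compare 25 with mx([84, 44, 41, 14, 81])
mx([84, 44, 41, 14, 81]): compare 84 with mx([44, 41, 14, 81])
mx([44, 41, 14, 81]): compare 44 with mx([41, 14, 81])
mx([41, 14, 81]): compare 41 with mx([14, 81])
mx([14, 81]): compare 14 with mx([81])
mx([81]) = 81  (base case)
Compare 14 with 81 -> 81
Compare 41 with 81 -> 81
Compare 44 with 81 -> 81
Compare 84 with 81 -> 84
Compare 25 with 84 -> 84
Compare 47 with 84 -> 84
Compare 50 with 84 -> 84

84


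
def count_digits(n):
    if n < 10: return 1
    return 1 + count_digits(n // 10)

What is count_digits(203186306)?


count_digits(203186306) = 1 + count_digits(20318630)
count_digits(20318630) = 1 + count_digits(2031863)
count_digits(2031863) = 1 + count_digits(203186)
count_digits(203186) = 1 + count_digits(20318)
count_digits(20318) = 1 + count_digits(2031)
count_digits(2031) = 1 + count_digits(203)
count_digits(203) = 1 + count_digits(20)
count_digits(20) = 1 + count_digits(2)
count_digits(2) = 1  (base case: 2 < 10)
Unwinding: 1 + 1 + 1 + 1 + 1 + 1 + 1 + 1 + 1 = 9

9


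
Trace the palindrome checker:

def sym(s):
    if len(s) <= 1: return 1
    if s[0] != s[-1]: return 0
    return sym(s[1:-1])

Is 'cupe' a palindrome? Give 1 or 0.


sym('cupe'): s[0]='c' != s[-1]='e' -> return 0
Result: 0 (not a palindrome)

0


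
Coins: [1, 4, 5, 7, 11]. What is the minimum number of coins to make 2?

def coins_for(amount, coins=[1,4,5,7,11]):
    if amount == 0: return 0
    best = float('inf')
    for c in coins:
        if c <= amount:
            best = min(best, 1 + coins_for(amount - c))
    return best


Building up with DP:
coins_for(0) = 0
coins_for(1) = min(1+coins_for(0)=1+0=1) = 1
coins_for(2) = min(1+coins_for(1)=1+1=2) = 2

2


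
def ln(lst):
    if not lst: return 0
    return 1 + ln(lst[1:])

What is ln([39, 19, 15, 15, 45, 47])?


ln([39, 19, 15, 15, 45, 47]) = 1 + ln([19, 15, 15, 45, 47])
ln([19, 15, 15, 45, 47]) = 1 + ln([15, 15, 45, 47])
ln([15, 15, 45, 47]) = 1 + ln([15, 45, 47])
ln([15, 45, 47]) = 1 + ln([45, 47])
ln([45, 47]) = 1 + ln([47])
ln([47]) = 1 + ln([])
ln([]) = 0  (base case)
Unwinding: 1 + 1 + 1 + 1 + 1 + 1 + 0 = 6

6


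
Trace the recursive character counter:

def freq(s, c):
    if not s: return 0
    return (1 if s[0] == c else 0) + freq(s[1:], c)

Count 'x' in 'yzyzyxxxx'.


s[0]='y' != 'x' -> 0
s[0]='z' != 'x' -> 0
s[0]='y' != 'x' -> 0
s[0]='z' != 'x' -> 0
s[0]='y' != 'x' -> 0
s[0]='x' == 'x' -> 1
s[0]='x' == 'x' -> 1
s[0]='x' == 'x' -> 1
s[0]='x' == 'x' -> 1
Sum: 0 + 0 + 0 + 0 + 0 + 1 + 1 + 1 + 1 = 4

4


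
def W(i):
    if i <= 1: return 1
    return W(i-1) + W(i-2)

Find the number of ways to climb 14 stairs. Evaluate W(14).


Building up from base cases:
W(0) = 1
W(1) = 1
W(2) = W(1) + W(0) = 1 + 1 = 2
W(3) = W(2) + W(1) = 2 + 1 = 3
W(4) = W(3) + W(2) = 3 + 2 = 5
W(5) = W(4) + W(3) = 5 + 3 = 8
W(6) = W(5) + W(4) = 8 + 5 = 13
W(7) = W(6) + W(5) = 13 + 8 = 21
W(8) = W(7) + W(6) = 21 + 13 = 34
W(9) = W(8) + W(7) = 34 + 21 = 55
W(10) = W(9) + W(8) = 55 + 34 = 89
W(11) = W(10) + W(9) = 89 + 55 = 144
W(12) = W(11) + W(10) = 144 + 89 = 233
W(13) = W(12) + W(11) = 233 + 144 = 377
W(14) = W(13) + W(12) = 377 + 233 = 610

610


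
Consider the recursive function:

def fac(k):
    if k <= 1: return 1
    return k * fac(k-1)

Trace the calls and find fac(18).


fac(18)
= 18 * fac(17)
= 18 * 17 * fac(16)
= 18 * 17 * 16 * fac(15)
= 18 * 17 * 16 * 15 * fac(14)
= 18 * 17 * 16 * 15 * 14 * fac(13)
= 18 * 17 * 16 * 15 * 14 * 13 * fac(12)
= 18 * 17 * 16 * 15 * 14 * 13 * 12 * fac(11)
= 18 * 17 * 16 * 15 * 14 * 13 * 12 * 11 * fac(10)
= 18 * 17 * 16 * 15 * 14 * 13 * 12 * 11 * 10 * fac(9)
= 18 * 17 * 16 * 15 * 14 * 13 * 12 * 11 * 10 * 9 * fac(8)
= 18 * 17 * 16 * 15 * 14 * 13 * 12 * 11 * 10 * 9 * 8 * fac(7)
= 18 * 17 * 16 * 15 * 14 * 13 * 12 * 11 * 10 * 9 * 8 * 7 * fac(6)
= 18 * 17 * 16 * 15 * 14 * 13 * 12 * 11 * 10 * 9 * 8 * 7 * 6 * fac(5)
= 18 * 17 * 16 * 15 * 14 * 13 * 12 * 11 * 10 * 9 * 8 * 7 * 6 * 5 * fac(4)
= 18 * 17 * 16 * 15 * 14 * 13 * 12 * 11 * 10 * 9 * 8 * 7 * 6 * 5 * 4 * fac(3)
= 18 * 17 * 16 * 15 * 14 * 13 * 12 * 11 * 10 * 9 * 8 * 7 * 6 * 5 * 4 * 3 * fac(2)
= 18 * 17 * 16 * 15 * 14 * 13 * 12 * 11 * 10 * 9 * 8 * 7 * 6 * 5 * 4 * 3 * 2 * fac(1)
= 18 * 17 * 16 * 15 * 14 * 13 * 12 * 11 * 10 * 9 * 8 * 7 * 6 * 5 * 4 * 3 * 2 * 1
= 6402373705728000

6402373705728000


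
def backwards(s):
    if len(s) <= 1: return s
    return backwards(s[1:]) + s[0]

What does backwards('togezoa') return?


backwards('togezoa') = backwards('ogezoa') + 't'
backwards('ogezoa') = backwards('gezoa') + 'o'
backwards('gezoa') = backwards('ezoa') + 'g'
backwards('ezoa') = backwards('zoa') + 'e'
backwards('zoa') = backwards('oa') + 'z'
backwards('oa') = backwards('a') + 'o'
backwards('a') = 'a'  (base case)
Concatenating: 'a' + 'o' + 'z' + 'e' + 'g' + 'o' + 't' = 'aozegot'

aozegot


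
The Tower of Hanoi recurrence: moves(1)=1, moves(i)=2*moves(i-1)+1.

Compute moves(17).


moves(17) = 2 * moves(16) + 1
moves(16) = 2 * moves(15) + 1
moves(15) = 2 * moves(14) + 1
moves(14) = 2 * moves(13) + 1
moves(13) = 2 * moves(12) + 1
moves(12) = 2 * moves(11) + 1
moves(11) = 2 * moves(10) + 1
moves(10) = 2 * moves(9) + 1
moves(9) = 2 * moves(8) + 1
moves(8) = 2 * moves(7) + 1
moves(7) = 2 * moves(6) + 1
moves(6) = 2 * moves(5) + 1
moves(5) = 2 * moves(4) + 1
moves(4) = 2 * moves(3) + 1
moves(3) = 2 * moves(2) + 1
moves(2) = 2 * moves(1) + 1
moves(1) = 1  (base case)
moves(2) = 2 * 1 + 1 = 3
moves(3) = 2 * 3 + 1 = 7
moves(4) = 2 * 7 + 1 = 15
moves(5) = 2 * 15 + 1 = 31
moves(6) = 2 * 31 + 1 = 63
moves(7) = 2 * 63 + 1 = 127
moves(8) = 2 * 127 + 1 = 255
moves(9) = 2 * 255 + 1 = 511
moves(10) = 2 * 511 + 1 = 1023
moves(11) = 2 * 1023 + 1 = 2047
moves(12) = 2 * 2047 + 1 = 4095
moves(13) = 2 * 4095 + 1 = 8191
moves(14) = 2 * 8191 + 1 = 16383
moves(15) = 2 * 16383 + 1 = 32767
moves(16) = 2 * 32767 + 1 = 65535
moves(17) = 2 * 65535 + 1 = 131071

131071


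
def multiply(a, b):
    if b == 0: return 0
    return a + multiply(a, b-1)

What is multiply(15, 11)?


multiply(15, 11) = 15 + multiply(15, 10)
multiply(15, 10) = 15 + multiply(15, 9)
multiply(15, 9) = 15 + multiply(15, 8)
multiply(15, 8) = 15 + multiply(15, 7)
multiply(15, 7) = 15 + multiply(15, 6)
multiply(15, 6) = 15 + multiply(15, 5)
multiply(15, 5) = 15 + multiply(15, 4)
multiply(15, 4) = 15 + multiply(15, 3)
multiply(15, 3) = 15 + multiply(15, 2)
multiply(15, 2) = 15 + multiply(15, 1)
multiply(15, 1) = 15 + multiply(15, 0)
multiply(15, 0) = 0  (base case)
Total: 15 + 15 + 15 + 15 + 15 + 15 + 15 + 15 + 15 + 15 + 15 + 0 = 165

165


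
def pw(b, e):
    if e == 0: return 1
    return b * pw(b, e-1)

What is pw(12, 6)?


pw(12, 6)
= 12 * pw(12, 5)
= 12 * 12 * pw(12, 4)
= 12 * 12 * 12 * pw(12, 3)
= 12 * 12 * 12 * 12 * pw(12, 2)
= 12 * 12 * 12 * 12 * 12 * pw(12, 1)
= 12 * 12 * 12 * 12 * 12 * 12 * pw(12, 0)
= 12 * 12 * 12 * 12 * 12 * 12 * 1
= 2985984

2985984


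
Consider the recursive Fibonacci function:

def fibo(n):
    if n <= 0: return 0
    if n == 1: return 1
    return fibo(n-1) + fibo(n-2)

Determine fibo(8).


Computing fibo(8) bottom-up:
fibo(0) = 0
fibo(1) = 1
fibo(2) = fibo(1) + fibo(0) = 1 + 0 = 1
fibo(3) = fibo(2) + fibo(1) = 1 + 1 = 2
fibo(4) = fibo(3) + fibo(2) = 2 + 1 = 3
fibo(5) = fibo(4) + fibo(3) = 3 + 2 = 5
fibo(6) = fibo(5) + fibo(4) = 5 + 3 = 8
fibo(7) = fibo(6) + fibo(5) = 8 + 5 = 13
fibo(8) = fibo(7) + fibo(6) = 13 + 8 = 21

21


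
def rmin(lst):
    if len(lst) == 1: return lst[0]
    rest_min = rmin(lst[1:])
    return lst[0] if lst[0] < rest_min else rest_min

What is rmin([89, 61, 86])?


rmin([89, 61, 86]): compare 89 with rmin([61, 86])
rmin([61, 86]): compare 61 with rmin([86])
rmin([86]) = 86  (base case)
Compare 61 with 86 -> 61
Compare 89 with 61 -> 61

61


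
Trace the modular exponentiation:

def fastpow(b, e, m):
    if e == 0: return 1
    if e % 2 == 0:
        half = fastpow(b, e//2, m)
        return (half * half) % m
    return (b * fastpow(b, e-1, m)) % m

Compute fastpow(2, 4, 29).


fastpow(2, 4, 29): e is even, compute fastpow(2, 2, 29)
  fastpow(2, 2, 29): e is even, compute fastpow(2, 1, 29)
    fastpow(2, 1, 29): e is odd, compute fastpow(2, 0, 29)
      fastpow(2, 0, 29) = 1
    (2 * 1) % 29 = 2
  half=2, (2*2) % 29 = 4
half=4, (4*4) % 29 = 16

16


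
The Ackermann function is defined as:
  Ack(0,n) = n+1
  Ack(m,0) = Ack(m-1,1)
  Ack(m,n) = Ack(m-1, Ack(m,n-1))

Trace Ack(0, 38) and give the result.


Ack(0, 38) = 39
Result: Ack(0, 38) = 39

39


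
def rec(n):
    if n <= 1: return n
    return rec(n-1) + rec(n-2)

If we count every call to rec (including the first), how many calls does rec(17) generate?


Let C(n) = total calls for rec(n)
C(0) = 1, C(1) = 1
C(2) = 1 + C(1) + C(0) = 1 + 1 + 1 = 3
C(3) = 1 + C(2) + C(1) = 1 + 3 + 1 = 5
C(4) = 1 + C(3) + C(2) = 1 + 5 + 3 = 9
C(5) = 1 + C(4) + C(3) = 1 + 9 + 5 = 15
C(6) = 1 + C(5) + C(4) = 1 + 15 + 9 = 25
C(7) = 1 + C(6) + C(5) = 1 + 25 + 15 = 41
C(8) = 1 + C(7) + C(6) = 1 + 41 + 25 = 67
C(9) = 1 + C(8) + C(7) = 1 + 67 + 41 = 109
C(10) = 1 + C(9) + C(8) = 1 + 109 + 67 = 177
C(11) = 1 + C(10) + C(9) = 1 + 177 + 109 = 287
C(12) = 1 + C(11) + C(10) = 1 + 287 + 177 = 465
C(13) = 1 + C(12) + C(11) = 1 + 465 + 287 = 753
C(14) = 1 + C(13) + C(12) = 1 + 753 + 465 = 1219
C(15) = 1 + C(14) + C(13) = 1 + 1219 + 753 = 1973
C(16) = 1 + C(15) + C(14) = 1 + 1973 + 1219 = 3193
C(17) = 1 + C(16) + C(15) = 1 + 3193 + 1973 = 5167

5167


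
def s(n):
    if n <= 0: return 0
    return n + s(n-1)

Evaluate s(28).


s(28)
= 28 + 27 + 26 + 25 + 24 + 23 + 22 + 21 + 20 + 19 + 18 + 17 + 16 + 15 + 14 + 13 + 12 + 11 + 10 + 9 + 8 + 7 + 6 + 5 + 4 + 3 + 2 + 1 + s(0)
= 28 + 27 + 26 + 25 + 24 + 23 + 22 + 21 + 20 + 19 + 18 + 17 + 16 + 15 + 14 + 13 + 12 + 11 + 10 + 9 + 8 + 7 + 6 + 5 + 4 + 3 + 2 + 1 + 0
= 406

406


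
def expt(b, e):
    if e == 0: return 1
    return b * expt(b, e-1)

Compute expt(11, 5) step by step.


expt(11, 5)
= 11 * expt(11, 4)
= 11 * 11 * expt(11, 3)
= 11 * 11 * 11 * expt(11, 2)
= 11 * 11 * 11 * 11 * expt(11, 1)
= 11 * 11 * 11 * 11 * 11 * expt(11, 0)
= 11 * 11 * 11 * 11 * 11 * 1
= 161051

161051


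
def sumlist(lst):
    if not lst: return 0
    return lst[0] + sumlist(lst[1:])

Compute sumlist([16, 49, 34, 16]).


sumlist([16, 49, 34, 16]) = 16 + sumlist([49, 34, 16])
sumlist([49, 34, 16]) = 49 + sumlist([34, 16])
sumlist([34, 16]) = 34 + sumlist([16])
sumlist([16]) = 16 + sumlist([])
sumlist([]) = 0  (base case)
Total: 16 + 49 + 34 + 16 + 0 = 115

115


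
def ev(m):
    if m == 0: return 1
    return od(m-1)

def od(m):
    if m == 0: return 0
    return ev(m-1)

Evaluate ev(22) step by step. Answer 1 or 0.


ev(22) = od(21)
od(21) = ev(20)
ev(20) = od(19)
od(19) = ev(18)
ev(18) = od(17)
od(17) = ev(16)
ev(16) = od(15)
od(15) = ev(14)
ev(14) = od(13)
od(13) = ev(12)
ev(12) = od(11)
od(11) = ev(10)
ev(10) = od(9)
od(9) = ev(8)
ev(8) = od(7)
od(7) = ev(6)
ev(6) = od(5)
od(5) = ev(4)
ev(4) = od(3)
od(3) = ev(2)
ev(2) = od(1)
od(1) = ev(0)
ev(0) = 1  (base case)
Result: 1

1


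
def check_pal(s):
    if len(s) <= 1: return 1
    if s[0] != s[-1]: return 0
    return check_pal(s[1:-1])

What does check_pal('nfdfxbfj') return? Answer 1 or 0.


check_pal('nfdfxbfj'): s[0]='n' != s[-1]='j' -> return 0
Result: 0 (not a palindrome)

0


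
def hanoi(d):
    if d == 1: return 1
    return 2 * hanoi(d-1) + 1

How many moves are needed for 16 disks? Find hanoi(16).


hanoi(16) = 2 * hanoi(15) + 1
hanoi(15) = 2 * hanoi(14) + 1
hanoi(14) = 2 * hanoi(13) + 1
hanoi(13) = 2 * hanoi(12) + 1
hanoi(12) = 2 * hanoi(11) + 1
hanoi(11) = 2 * hanoi(10) + 1
hanoi(10) = 2 * hanoi(9) + 1
hanoi(9) = 2 * hanoi(8) + 1
hanoi(8) = 2 * hanoi(7) + 1
hanoi(7) = 2 * hanoi(6) + 1
hanoi(6) = 2 * hanoi(5) + 1
hanoi(5) = 2 * hanoi(4) + 1
hanoi(4) = 2 * hanoi(3) + 1
hanoi(3) = 2 * hanoi(2) + 1
hanoi(2) = 2 * hanoi(1) + 1
hanoi(1) = 1  (base case)
hanoi(2) = 2 * 1 + 1 = 3
hanoi(3) = 2 * 3 + 1 = 7
hanoi(4) = 2 * 7 + 1 = 15
hanoi(5) = 2 * 15 + 1 = 31
hanoi(6) = 2 * 31 + 1 = 63
hanoi(7) = 2 * 63 + 1 = 127
hanoi(8) = 2 * 127 + 1 = 255
hanoi(9) = 2 * 255 + 1 = 511
hanoi(10) = 2 * 511 + 1 = 1023
hanoi(11) = 2 * 1023 + 1 = 2047
hanoi(12) = 2 * 2047 + 1 = 4095
hanoi(13) = 2 * 4095 + 1 = 8191
hanoi(14) = 2 * 8191 + 1 = 16383
hanoi(15) = 2 * 16383 + 1 = 32767
hanoi(16) = 2 * 32767 + 1 = 65535

65535


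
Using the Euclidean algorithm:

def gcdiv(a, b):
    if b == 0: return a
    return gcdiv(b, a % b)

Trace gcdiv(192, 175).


gcdiv(192, 175) = gcdiv(175, 17)
gcdiv(175, 17) = gcdiv(17, 5)
gcdiv(17, 5) = gcdiv(5, 2)
gcdiv(5, 2) = gcdiv(2, 1)
gcdiv(2, 1) = gcdiv(1, 0)
gcdiv(1, 0) = 1  (base case)

1


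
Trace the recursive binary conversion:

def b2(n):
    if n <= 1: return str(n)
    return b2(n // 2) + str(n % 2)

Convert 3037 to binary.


b2(3037) = b2(1518) + '1'
b2(1518) = b2(759) + '0'
b2(759) = b2(379) + '1'
b2(379) = b2(189) + '1'
b2(189) = b2(94) + '1'
b2(94) = b2(47) + '0'
b2(47) = b2(23) + '1'
b2(23) = b2(11) + '1'
b2(11) = b2(5) + '1'
b2(5) = b2(2) + '1'
b2(2) = b2(1) + '0'
b2(1) = '1'  (base case)
Concatenating: '1' + '0' + '1' + '1' + '1' + '1' + '0' + '1' + '1' + '1' + '0' + '1' = '101111011101'

101111011101


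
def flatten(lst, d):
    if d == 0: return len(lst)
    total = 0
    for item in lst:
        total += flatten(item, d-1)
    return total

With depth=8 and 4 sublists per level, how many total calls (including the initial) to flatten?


At depth 0 (root): 1 call
At depth 1: each of 1 parents calls flatten on 4 children = 4 calls
At depth 2: each of 4 parents calls flatten on 4 children = 16 calls
At depth 3: each of 16 parents calls flatten on 4 children = 64 calls
At depth 4: each of 64 parents calls flatten on 4 children = 256 calls
At depth 5: each of 256 parents calls flatten on 4 children = 1024 calls
At depth 6: each of 1024 parents calls flatten on 4 children = 4096 calls
At depth 7: each of 4096 parents calls flatten on 4 children = 16384 calls
At depth 8: each of 16384 parents calls flatten on 4 children = 65536 calls
Total: 1 + 4 + 16 + 64 + 256 + 1024 + 4096 + 16384 + 65536 = 87381

87381


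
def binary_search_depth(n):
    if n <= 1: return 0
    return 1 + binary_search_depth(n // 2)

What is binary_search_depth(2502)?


2502 / 2 = 1251
1251 / 2 = 625
625 / 2 = 312
312 / 2 = 156
156 / 2 = 78
78 / 2 = 39
39 / 2 = 19
19 / 2 = 9
9 / 2 = 4
4 / 2 = 2
2 / 2 = 1
Reached 1 after 11 halvings

11


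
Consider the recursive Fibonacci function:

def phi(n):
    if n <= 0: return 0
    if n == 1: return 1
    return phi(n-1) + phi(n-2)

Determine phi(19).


Computing phi(19) bottom-up:
phi(0) = 0
phi(1) = 1
phi(2) = phi(1) + phi(0) = 1 + 0 = 1
phi(3) = phi(2) + phi(1) = 1 + 1 = 2
phi(4) = phi(3) + phi(2) = 2 + 1 = 3
phi(5) = phi(4) + phi(3) = 3 + 2 = 5
phi(6) = phi(5) + phi(4) = 5 + 3 = 8
phi(7) = phi(6) + phi(5) = 8 + 5 = 13
phi(8) = phi(7) + phi(6) = 13 + 8 = 21
phi(9) = phi(8) + phi(7) = 21 + 13 = 34
phi(10) = phi(9) + phi(8) = 34 + 21 = 55
phi(11) = phi(10) + phi(9) = 55 + 34 = 89
phi(12) = phi(11) + phi(10) = 89 + 55 = 144
phi(13) = phi(12) + phi(11) = 144 + 89 = 233
phi(14) = phi(13) + phi(12) = 233 + 144 = 377
phi(15) = phi(14) + phi(13) = 377 + 233 = 610
phi(16) = phi(15) + phi(14) = 610 + 377 = 987
phi(17) = phi(16) + phi(15) = 987 + 610 = 1597
phi(18) = phi(17) + phi(16) = 1597 + 987 = 2584
phi(19) = phi(18) + phi(17) = 2584 + 1597 = 4181

4181


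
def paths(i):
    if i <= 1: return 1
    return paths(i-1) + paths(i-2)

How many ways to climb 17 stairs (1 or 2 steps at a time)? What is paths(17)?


Building up from base cases:
paths(0) = 1
paths(1) = 1
paths(2) = paths(1) + paths(0) = 1 + 1 = 2
paths(3) = paths(2) + paths(1) = 2 + 1 = 3
paths(4) = paths(3) + paths(2) = 3 + 2 = 5
paths(5) = paths(4) + paths(3) = 5 + 3 = 8
paths(6) = paths(5) + paths(4) = 8 + 5 = 13
paths(7) = paths(6) + paths(5) = 13 + 8 = 21
paths(8) = paths(7) + paths(6) = 21 + 13 = 34
paths(9) = paths(8) + paths(7) = 34 + 21 = 55
paths(10) = paths(9) + paths(8) = 55 + 34 = 89
paths(11) = paths(10) + paths(9) = 89 + 55 = 144
paths(12) = paths(11) + paths(10) = 144 + 89 = 233
paths(13) = paths(12) + paths(11) = 233 + 144 = 377
paths(14) = paths(13) + paths(12) = 377 + 233 = 610
paths(15) = paths(14) + paths(13) = 610 + 377 = 987
paths(16) = paths(15) + paths(14) = 987 + 610 = 1597
paths(17) = paths(16) + paths(15) = 1597 + 987 = 2584

2584


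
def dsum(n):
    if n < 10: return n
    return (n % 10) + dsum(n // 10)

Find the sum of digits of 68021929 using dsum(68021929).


dsum(68021929) = 9 + dsum(6802192)
dsum(6802192) = 2 + dsum(680219)
dsum(680219) = 9 + dsum(68021)
dsum(68021) = 1 + dsum(6802)
dsum(6802) = 2 + dsum(680)
dsum(680) = 0 + dsum(68)
dsum(68) = 8 + dsum(6)
dsum(6) = 6  (base case)
Total: 9 + 2 + 9 + 1 + 2 + 0 + 8 + 6 = 37

37


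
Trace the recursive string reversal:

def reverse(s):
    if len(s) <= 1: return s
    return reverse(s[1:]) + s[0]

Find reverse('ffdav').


reverse('ffdav') = reverse('fdav') + 'f'
reverse('fdav') = reverse('dav') + 'f'
reverse('dav') = reverse('av') + 'd'
reverse('av') = reverse('v') + 'a'
reverse('v') = 'v'  (base case)
Concatenating: 'v' + 'a' + 'd' + 'f' + 'f' = 'vadff'

vadff


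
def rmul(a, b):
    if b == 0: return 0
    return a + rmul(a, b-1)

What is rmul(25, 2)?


rmul(25, 2) = 25 + rmul(25, 1)
rmul(25, 1) = 25 + rmul(25, 0)
rmul(25, 0) = 0  (base case)
Total: 25 + 25 + 0 = 50

50


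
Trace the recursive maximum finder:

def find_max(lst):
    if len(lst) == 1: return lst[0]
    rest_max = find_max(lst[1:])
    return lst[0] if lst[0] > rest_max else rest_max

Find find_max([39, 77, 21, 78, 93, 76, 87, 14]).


find_max([39, 77, 21, 78, 93, 76, 87, 14]): compare 39 with find_max([77, 21, 78, 93, 76, 87, 14])
find_max([77, 21, 78, 93, 76, 87, 14]): compare 77 with find_max([21, 78, 93, 76, 87, 14])
find_max([21, 78, 93, 76, 87, 14]): compare 21 with find_max([78, 93, 76, 87, 14])
find_max([78, 93, 76, 87, 14]): compare 78 with find_max([93, 76, 87, 14])
find_max([93, 76, 87, 14]): compare 93 with find_max([76, 87, 14])
find_max([76, 87, 14]): compare 76 with find_max([87, 14])
find_max([87, 14]): compare 87 with find_max([14])
find_max([14]) = 14  (base case)
Compare 87 with 14 -> 87
Compare 76 with 87 -> 87
Compare 93 with 87 -> 93
Compare 78 with 93 -> 93
Compare 21 with 93 -> 93
Compare 77 with 93 -> 93
Compare 39 with 93 -> 93

93


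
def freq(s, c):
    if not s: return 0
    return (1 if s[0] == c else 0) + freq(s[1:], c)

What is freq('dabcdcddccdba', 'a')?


s[0]='d' != 'a' -> 0
s[0]='a' == 'a' -> 1
s[0]='b' != 'a' -> 0
s[0]='c' != 'a' -> 0
s[0]='d' != 'a' -> 0
s[0]='c' != 'a' -> 0
s[0]='d' != 'a' -> 0
s[0]='d' != 'a' -> 0
s[0]='c' != 'a' -> 0
s[0]='c' != 'a' -> 0
s[0]='d' != 'a' -> 0
s[0]='b' != 'a' -> 0
s[0]='a' == 'a' -> 1
Sum: 0 + 1 + 0 + 0 + 0 + 0 + 0 + 0 + 0 + 0 + 0 + 0 + 1 = 2

2


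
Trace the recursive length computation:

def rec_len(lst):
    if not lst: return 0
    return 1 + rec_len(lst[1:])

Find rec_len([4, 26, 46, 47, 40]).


rec_len([4, 26, 46, 47, 40]) = 1 + rec_len([26, 46, 47, 40])
rec_len([26, 46, 47, 40]) = 1 + rec_len([46, 47, 40])
rec_len([46, 47, 40]) = 1 + rec_len([47, 40])
rec_len([47, 40]) = 1 + rec_len([40])
rec_len([40]) = 1 + rec_len([])
rec_len([]) = 0  (base case)
Unwinding: 1 + 1 + 1 + 1 + 1 + 0 = 5

5


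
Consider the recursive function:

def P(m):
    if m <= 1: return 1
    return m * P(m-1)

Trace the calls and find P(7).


P(7)
= 7 * P(6)
= 7 * 6 * P(5)
= 7 * 6 * 5 * P(4)
= 7 * 6 * 5 * 4 * P(3)
= 7 * 6 * 5 * 4 * 3 * P(2)
= 7 * 6 * 5 * 4 * 3 * 2 * P(1)
= 7 * 6 * 5 * 4 * 3 * 2 * 1
= 5040

5040


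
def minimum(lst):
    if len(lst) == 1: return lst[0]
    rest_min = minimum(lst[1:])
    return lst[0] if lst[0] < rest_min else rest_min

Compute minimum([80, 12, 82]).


minimum([80, 12, 82]): compare 80 with minimum([12, 82])
minimum([12, 82]): compare 12 with minimum([82])
minimum([82]) = 82  (base case)
Compare 12 with 82 -> 12
Compare 80 with 12 -> 12

12


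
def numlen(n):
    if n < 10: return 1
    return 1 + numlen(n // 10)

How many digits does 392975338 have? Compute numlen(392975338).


numlen(392975338) = 1 + numlen(39297533)
numlen(39297533) = 1 + numlen(3929753)
numlen(3929753) = 1 + numlen(392975)
numlen(392975) = 1 + numlen(39297)
numlen(39297) = 1 + numlen(3929)
numlen(3929) = 1 + numlen(392)
numlen(392) = 1 + numlen(39)
numlen(39) = 1 + numlen(3)
numlen(3) = 1  (base case: 3 < 10)
Unwinding: 1 + 1 + 1 + 1 + 1 + 1 + 1 + 1 + 1 = 9

9


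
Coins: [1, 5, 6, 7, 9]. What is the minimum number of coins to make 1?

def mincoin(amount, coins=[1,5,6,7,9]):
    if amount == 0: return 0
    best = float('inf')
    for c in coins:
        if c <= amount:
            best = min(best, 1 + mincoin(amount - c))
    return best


Building up with DP:
mincoin(0) = 0
mincoin(1) = min(1+mincoin(0)=1+0=1) = 1

1


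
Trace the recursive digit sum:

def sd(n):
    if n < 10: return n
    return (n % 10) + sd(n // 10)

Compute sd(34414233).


sd(34414233) = 3 + sd(3441423)
sd(3441423) = 3 + sd(344142)
sd(344142) = 2 + sd(34414)
sd(34414) = 4 + sd(3441)
sd(3441) = 1 + sd(344)
sd(344) = 4 + sd(34)
sd(34) = 4 + sd(3)
sd(3) = 3  (base case)
Total: 3 + 3 + 2 + 4 + 1 + 4 + 4 + 3 = 24

24


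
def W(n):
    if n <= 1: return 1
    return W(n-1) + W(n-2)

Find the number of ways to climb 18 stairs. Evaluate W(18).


Building up from base cases:
W(0) = 1
W(1) = 1
W(2) = W(1) + W(0) = 1 + 1 = 2
W(3) = W(2) + W(1) = 2 + 1 = 3
W(4) = W(3) + W(2) = 3 + 2 = 5
W(5) = W(4) + W(3) = 5 + 3 = 8
W(6) = W(5) + W(4) = 8 + 5 = 13
W(7) = W(6) + W(5) = 13 + 8 = 21
W(8) = W(7) + W(6) = 21 + 13 = 34
W(9) = W(8) + W(7) = 34 + 21 = 55
W(10) = W(9) + W(8) = 55 + 34 = 89
W(11) = W(10) + W(9) = 89 + 55 = 144
W(12) = W(11) + W(10) = 144 + 89 = 233
W(13) = W(12) + W(11) = 233 + 144 = 377
W(14) = W(13) + W(12) = 377 + 233 = 610
W(15) = W(14) + W(13) = 610 + 377 = 987
W(16) = W(15) + W(14) = 987 + 610 = 1597
W(17) = W(16) + W(15) = 1597 + 987 = 2584
W(18) = W(17) + W(16) = 2584 + 1597 = 4181

4181


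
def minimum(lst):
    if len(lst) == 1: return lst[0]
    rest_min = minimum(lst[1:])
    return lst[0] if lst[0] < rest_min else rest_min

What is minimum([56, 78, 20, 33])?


minimum([56, 78, 20, 33]): compare 56 with minimum([78, 20, 33])
minimum([78, 20, 33]): compare 78 with minimum([20, 33])
minimum([20, 33]): compare 20 with minimum([33])
minimum([33]) = 33  (base case)
Compare 20 with 33 -> 20
Compare 78 with 20 -> 20
Compare 56 with 20 -> 20

20


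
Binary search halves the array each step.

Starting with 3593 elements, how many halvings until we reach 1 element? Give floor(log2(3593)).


3593 / 2 = 1796
1796 / 2 = 898
898 / 2 = 449
449 / 2 = 224
224 / 2 = 112
112 / 2 = 56
56 / 2 = 28
28 / 2 = 14
14 / 2 = 7
7 / 2 = 3
3 / 2 = 1
Reached 1 after 11 halvings

11


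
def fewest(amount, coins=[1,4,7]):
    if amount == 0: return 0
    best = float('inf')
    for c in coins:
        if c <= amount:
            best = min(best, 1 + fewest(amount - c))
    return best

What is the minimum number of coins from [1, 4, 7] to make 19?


Building up with DP:
fewest(0) = 0
fewest(1) = min(1+fewest(0)=1+0=1) = 1
fewest(2) = min(1+fewest(1)=1+1=2) = 2
fewest(3) = min(1+fewest(2)=1+2=3) = 3
fewest(4) = min(1+fewest(3)=1+3=4, 1+fewest(0)=1+0=1) = 1
fewest(5) = min(1+fewest(4)=1+1=2, 1+fewest(1)=1+1=2) = 2
fewest(6) = min(1+fewest(5)=1+2=3, 1+fewest(2)=1+2=3) = 3
fewest(7) = min(1+fewest(6)=1+3=4, 1+fewest(3)=1+3=4, 1+fewest(0)=1+0=1) = 1
fewest(8) = min(1+fewest(7)=1+1=2, 1+fewest(4)=1+1=2, 1+fewest(1)=1+1=2) = 2
fewest(9) = min(1+fewest(8)=1+2=3, 1+fewest(5)=1+2=3, 1+fewest(2)=1+2=3) = 3
fewest(10) = min(1+fewest(9)=1+3=4, 1+fewest(6)=1+3=4, 1+fewest(3)=1+3=4) = 4
fewest(11) = min(1+fewest(10)=1+4=5, 1+fewest(7)=1+1=2, 1+fewest(4)=1+1=2) = 2
fewest(12) = min(1+fewest(11)=1+2=3, 1+fewest(8)=1+2=3, 1+fewest(5)=1+2=3) = 3
fewest(13) = min(1+fewest(12)=1+3=4, 1+fewest(9)=1+3=4, 1+fewest(6)=1+3=4) = 4
fewest(14) = min(1+fewest(13)=1+4=5, 1+fewest(10)=1+4=5, 1+fewest(7)=1+1=2) = 2
fewest(15) = min(1+fewest(14)=1+2=3, 1+fewest(11)=1+2=3, 1+fewest(8)=1+2=3) = 3
fewest(16) = min(1+fewest(15)=1+3=4, 1+fewest(12)=1+3=4, 1+fewest(9)=1+3=4) = 4
fewest(17) = min(1+fewest(16)=1+4=5, 1+fewest(13)=1+4=5, 1+fewest(10)=1+4=5) = 5
fewest(18) = min(1+fewest(17)=1+5=6, 1+fewest(14)=1+2=3, 1+fewest(11)=1+2=3) = 3
fewest(19) = min(1+fewest(18)=1+3=4, 1+fewest(15)=1+3=4, 1+fewest(12)=1+3=4) = 4

4


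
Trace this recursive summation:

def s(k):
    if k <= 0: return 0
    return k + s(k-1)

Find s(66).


s(66)
= 66 + 65 + 64 + 63 + 62 + 61 + 60 + 59 + 58 + 57 + 56 + 55 + 54 + 53 + 52 + 51 + 50 + 49 + 48 + 47 + 46 + 45 + 44 + 43 + 42 + 41 + 40 + 39 + 38 + 37 + 36 + 35 + 34 + 33 + 32 + 31 + 30 + 29 + 28 + 27 + 26 + 25 + 24 + 23 + 22 + 21 + 20 + 19 + 18 + 17 + 16 + 15 + 14 + 13 + 12 + 11 + 10 + 9 + 8 + 7 + 6 + 5 + 4 + 3 + 2 + 1 + s(0)
= 66 + 65 + 64 + 63 + 62 + 61 + 60 + 59 + 58 + 57 + 56 + 55 + 54 + 53 + 52 + 51 + 50 + 49 + 48 + 47 + 46 + 45 + 44 + 43 + 42 + 41 + 40 + 39 + 38 + 37 + 36 + 35 + 34 + 33 + 32 + 31 + 30 + 29 + 28 + 27 + 26 + 25 + 24 + 23 + 22 + 21 + 20 + 19 + 18 + 17 + 16 + 15 + 14 + 13 + 12 + 11 + 10 + 9 + 8 + 7 + 6 + 5 + 4 + 3 + 2 + 1 + 0
= 2211

2211
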